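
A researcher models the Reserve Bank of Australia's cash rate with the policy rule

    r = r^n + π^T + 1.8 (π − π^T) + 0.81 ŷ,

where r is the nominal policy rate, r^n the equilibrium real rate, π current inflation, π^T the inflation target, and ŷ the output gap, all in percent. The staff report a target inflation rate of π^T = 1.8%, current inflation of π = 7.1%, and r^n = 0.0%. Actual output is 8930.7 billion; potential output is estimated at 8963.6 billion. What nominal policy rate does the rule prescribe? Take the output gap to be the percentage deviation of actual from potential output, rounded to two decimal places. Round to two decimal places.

11.04%

Output gap = 100 × (8930.7 − 8963.6) / 8963.6 = -0.37%.
r = 0.00 + 1.80 + 1.8 × (7.10 − 1.80) + 0.81 × (-0.37)
   = 0.00 + 1.8 + 9.54 − 0.2997 = 11.04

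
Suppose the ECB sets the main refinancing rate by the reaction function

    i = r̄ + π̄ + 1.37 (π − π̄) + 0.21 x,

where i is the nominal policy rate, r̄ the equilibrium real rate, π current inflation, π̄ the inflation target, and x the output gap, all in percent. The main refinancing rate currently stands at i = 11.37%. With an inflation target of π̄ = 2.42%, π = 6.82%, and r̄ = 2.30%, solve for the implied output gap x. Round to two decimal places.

2.96%

0.21 x = 11.37 − 2.30 − 2.42 − 1.37 × (6.82 − 2.42) = 0.622
x = 0.622 / 0.21 = 2.96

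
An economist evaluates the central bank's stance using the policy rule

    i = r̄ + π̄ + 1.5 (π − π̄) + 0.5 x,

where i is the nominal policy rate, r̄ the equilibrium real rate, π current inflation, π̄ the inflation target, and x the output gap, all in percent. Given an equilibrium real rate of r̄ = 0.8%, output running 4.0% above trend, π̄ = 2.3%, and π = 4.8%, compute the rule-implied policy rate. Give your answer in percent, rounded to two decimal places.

8.85%

Output 4.0% above potential → x = 4.0.
i = 0.8 + 2.3 + 1.5 × (4.8 − 2.3) + 0.5 × 4.0
   = 0.8 + 2.3 + 3.75 + 2 = 8.85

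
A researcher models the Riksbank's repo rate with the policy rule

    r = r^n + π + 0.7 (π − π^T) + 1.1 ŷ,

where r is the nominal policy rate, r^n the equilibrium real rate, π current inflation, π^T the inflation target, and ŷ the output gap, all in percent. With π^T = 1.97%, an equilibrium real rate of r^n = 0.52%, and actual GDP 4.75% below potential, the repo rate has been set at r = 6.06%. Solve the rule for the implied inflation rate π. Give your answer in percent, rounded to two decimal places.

7.14%

Output 4.75% below potential → ŷ = -4.75.
Collecting π: r = r^n + (1 + 0.7) π − 0.7 π^T + 1.1 ŷ
1.7 π = 6.06 − 0.52 + 0.7 × 1.97 − 1.1 × (-4.75) = 12.144
π = 12.144 / 1.7 = 7.14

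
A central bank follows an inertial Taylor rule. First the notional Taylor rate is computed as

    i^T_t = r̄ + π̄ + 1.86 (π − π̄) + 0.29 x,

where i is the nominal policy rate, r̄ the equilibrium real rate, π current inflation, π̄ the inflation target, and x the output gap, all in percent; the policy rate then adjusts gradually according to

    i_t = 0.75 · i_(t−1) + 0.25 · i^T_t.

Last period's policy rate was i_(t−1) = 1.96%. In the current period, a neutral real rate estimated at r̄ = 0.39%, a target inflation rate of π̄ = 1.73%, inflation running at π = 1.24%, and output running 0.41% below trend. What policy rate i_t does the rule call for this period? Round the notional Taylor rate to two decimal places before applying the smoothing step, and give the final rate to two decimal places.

Output 0.41% below potential → x = -0.41.
i^T_t = 0.39 + 1.73 + 1.86 × (1.24 − 1.73) + 0.29 × (-0.41)
   = 0.39 + 1.73 − 0.9114 − 0.1189 = 1.09
i_t = 0.75 × 1.96 + 0.25 × 1.09 = 1.47 + 0.2725 = 1.74

1.74%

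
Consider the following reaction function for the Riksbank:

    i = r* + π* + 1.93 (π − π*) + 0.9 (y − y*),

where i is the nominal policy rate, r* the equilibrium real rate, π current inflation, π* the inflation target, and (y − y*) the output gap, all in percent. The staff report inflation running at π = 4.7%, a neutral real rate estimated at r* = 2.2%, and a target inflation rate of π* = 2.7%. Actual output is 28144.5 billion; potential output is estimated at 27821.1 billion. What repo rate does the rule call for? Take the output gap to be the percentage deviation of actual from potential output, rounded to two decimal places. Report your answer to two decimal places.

9.80%

Output gap = 100 × (28144.5 − 27821.1) / 27821.1 = 1.16%.
i = 2.20 + 2.70 + 1.93 × (4.70 − 2.70) + 0.9 × 1.16
   = 2.20 + 2.7 + 3.86 + 1.044 = 9.80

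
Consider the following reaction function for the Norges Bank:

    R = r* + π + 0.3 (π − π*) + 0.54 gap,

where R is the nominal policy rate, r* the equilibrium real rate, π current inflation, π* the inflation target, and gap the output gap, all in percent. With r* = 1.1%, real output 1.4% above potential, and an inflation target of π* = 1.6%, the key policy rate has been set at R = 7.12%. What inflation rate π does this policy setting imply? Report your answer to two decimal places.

Output 1.4% above potential → gap = 1.4.
Collecting π: R = r* + (1 + 0.3) π − 0.3 π* + 0.54 gap
1.3 π = 7.12 − 1.1 + 0.3 × 1.6 − 0.54 × 1.4 = 5.744
π = 5.744 / 1.3 = 4.42

4.42%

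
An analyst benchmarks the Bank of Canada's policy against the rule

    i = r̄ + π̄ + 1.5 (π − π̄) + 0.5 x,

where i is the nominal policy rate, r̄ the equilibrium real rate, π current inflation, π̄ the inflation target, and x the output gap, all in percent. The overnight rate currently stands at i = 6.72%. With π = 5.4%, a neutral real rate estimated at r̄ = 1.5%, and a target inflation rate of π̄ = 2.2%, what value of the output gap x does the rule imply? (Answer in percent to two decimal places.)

-3.56%

0.5 x = 6.72 − 1.5 − 2.2 − 1.5 × (5.4 − 2.2) = -1.78
x = -1.78 / 0.5 = -3.56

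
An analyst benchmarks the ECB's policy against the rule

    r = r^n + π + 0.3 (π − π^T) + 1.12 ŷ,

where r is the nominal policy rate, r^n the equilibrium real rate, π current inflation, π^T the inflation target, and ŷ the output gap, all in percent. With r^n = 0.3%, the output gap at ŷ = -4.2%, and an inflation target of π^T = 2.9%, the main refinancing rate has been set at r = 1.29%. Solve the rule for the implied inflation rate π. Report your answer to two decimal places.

Collecting π: r = r^n + (1 + 0.3) π − 0.3 π^T + 1.12 ŷ
1.3 π = 1.29 − 0.3 + 0.3 × 2.9 − 1.12 × (-4.2) = 6.564
π = 6.564 / 1.3 = 5.05

5.05%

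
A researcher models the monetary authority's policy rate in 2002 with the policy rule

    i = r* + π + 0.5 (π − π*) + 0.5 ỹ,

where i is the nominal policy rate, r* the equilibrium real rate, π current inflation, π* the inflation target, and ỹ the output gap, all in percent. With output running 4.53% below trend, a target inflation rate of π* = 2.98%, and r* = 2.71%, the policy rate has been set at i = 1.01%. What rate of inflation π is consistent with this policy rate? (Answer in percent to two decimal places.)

Output 4.53% below potential → ỹ = -4.53.
Collecting π: i = r* + (1 + 0.5) π − 0.5 π* + 0.5 ỹ
1.5 π = 1.01 − 2.71 + 0.5 × 2.98 − 0.5 × (-4.53) = 2.055
π = 2.055 / 1.5 = 1.37

1.37%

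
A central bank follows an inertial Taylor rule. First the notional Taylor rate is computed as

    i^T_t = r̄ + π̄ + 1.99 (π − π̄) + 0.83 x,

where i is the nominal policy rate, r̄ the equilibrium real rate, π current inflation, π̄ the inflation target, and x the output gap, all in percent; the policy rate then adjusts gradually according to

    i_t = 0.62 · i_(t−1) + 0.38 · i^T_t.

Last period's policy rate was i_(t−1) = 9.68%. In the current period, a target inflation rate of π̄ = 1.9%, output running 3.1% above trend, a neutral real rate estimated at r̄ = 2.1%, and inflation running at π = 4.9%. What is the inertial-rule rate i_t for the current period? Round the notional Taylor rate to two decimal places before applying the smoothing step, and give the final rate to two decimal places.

Output 3.1% above potential → x = 3.1.
i^T_t = 2.1 + 1.9 + 1.99 × (4.9 − 1.9) + 0.83 × 3.1
   = 2.1 + 1.9 + 5.97 + 2.573 = 12.54
i_t = 0.62 × 9.68 + 0.38 × 12.54 = 6.0016 + 4.7652 = 10.77

10.77%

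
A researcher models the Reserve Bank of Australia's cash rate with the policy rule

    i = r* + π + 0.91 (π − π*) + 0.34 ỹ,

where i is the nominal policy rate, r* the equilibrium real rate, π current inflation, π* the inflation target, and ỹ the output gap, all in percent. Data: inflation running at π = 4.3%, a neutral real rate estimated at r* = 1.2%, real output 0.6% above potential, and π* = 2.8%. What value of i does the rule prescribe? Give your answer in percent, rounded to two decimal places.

Output 0.6% above potential → ỹ = 0.6.
i = 1.2 + 4.3 + 0.91 × (4.3 − 2.8) + 0.34 × 0.6
   = 1.2 + 4.3 + 1.365 + 0.204 = 7.07

7.07%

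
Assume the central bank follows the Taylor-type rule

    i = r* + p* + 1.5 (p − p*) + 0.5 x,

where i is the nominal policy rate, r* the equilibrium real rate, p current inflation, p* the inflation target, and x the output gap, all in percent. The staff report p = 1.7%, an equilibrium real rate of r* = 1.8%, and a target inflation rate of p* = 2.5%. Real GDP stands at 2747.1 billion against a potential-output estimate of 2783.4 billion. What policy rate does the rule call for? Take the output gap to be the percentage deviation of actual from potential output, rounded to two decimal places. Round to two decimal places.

Output gap = 100 × (2747.1 − 2783.4) / 2783.4 = -1.30%.
i = 1.80 + 2.50 + 1.5 × (1.70 − 2.50) + 0.5 × (-1.30)
   = 1.80 + 2.5 − 1.2 − 0.65 = 2.45

2.45%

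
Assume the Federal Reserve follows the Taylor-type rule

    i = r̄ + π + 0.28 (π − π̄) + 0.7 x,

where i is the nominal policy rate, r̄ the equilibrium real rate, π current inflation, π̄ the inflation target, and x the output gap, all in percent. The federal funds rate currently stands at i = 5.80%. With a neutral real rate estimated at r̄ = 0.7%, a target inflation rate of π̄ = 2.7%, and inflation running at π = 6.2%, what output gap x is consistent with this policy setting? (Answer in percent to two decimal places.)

0.7 x = 5.80 − 0.7 − 6.2 − 0.28 × (6.2 − 2.7) = -2.08
x = -2.08 / 0.7 = -2.97

-2.97%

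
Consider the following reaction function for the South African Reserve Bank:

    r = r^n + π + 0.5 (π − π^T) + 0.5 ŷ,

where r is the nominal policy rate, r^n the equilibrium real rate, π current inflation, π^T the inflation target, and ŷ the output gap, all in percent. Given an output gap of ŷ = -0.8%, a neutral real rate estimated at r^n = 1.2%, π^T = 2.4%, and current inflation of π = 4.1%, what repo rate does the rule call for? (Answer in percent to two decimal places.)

5.75%

r = 1.2 + 4.1 + 0.5 × (4.1 − 2.4) + 0.5 × (-0.8)
   = 1.2 + 4.1 + 0.85 − 0.4 = 5.75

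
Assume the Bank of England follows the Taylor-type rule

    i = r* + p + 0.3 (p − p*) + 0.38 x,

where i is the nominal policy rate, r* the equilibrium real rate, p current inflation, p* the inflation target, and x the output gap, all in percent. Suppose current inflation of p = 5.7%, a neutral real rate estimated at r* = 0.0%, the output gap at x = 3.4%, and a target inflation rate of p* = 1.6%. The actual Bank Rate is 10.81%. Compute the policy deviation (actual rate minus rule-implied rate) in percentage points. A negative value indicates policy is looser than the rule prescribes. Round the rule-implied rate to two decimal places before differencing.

i = 0.0 + 5.7 + 0.3 × (5.7 − 1.6) + 0.38 × 3.4
   = 0.0 + 5.7 + 1.23 + 1.292 = 8.22
Deviation = 10.81 − 8.22 = 2.59 pp.

2.59 pp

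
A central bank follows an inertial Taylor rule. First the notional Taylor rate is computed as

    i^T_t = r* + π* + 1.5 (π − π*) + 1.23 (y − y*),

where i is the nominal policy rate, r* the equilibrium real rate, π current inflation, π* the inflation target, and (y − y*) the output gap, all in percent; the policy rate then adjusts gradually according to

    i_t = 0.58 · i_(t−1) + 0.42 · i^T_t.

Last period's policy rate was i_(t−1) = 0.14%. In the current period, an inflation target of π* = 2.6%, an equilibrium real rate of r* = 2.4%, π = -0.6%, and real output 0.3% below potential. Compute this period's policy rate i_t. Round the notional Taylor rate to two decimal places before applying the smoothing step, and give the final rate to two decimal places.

Output 0.3% below potential → (y − y*) = -0.3.
i^T_t = 2.4 + 2.6 + 1.5 × (-0.6 − 2.6) + 1.23 × (-0.3)
   = 2.4 + 2.6 − 4.8 − 0.369 = -0.17
i_t = 0.58 × 0.14 + 0.42 × (-0.17) = 0.0812 − 0.0714 = 0.01

0.01%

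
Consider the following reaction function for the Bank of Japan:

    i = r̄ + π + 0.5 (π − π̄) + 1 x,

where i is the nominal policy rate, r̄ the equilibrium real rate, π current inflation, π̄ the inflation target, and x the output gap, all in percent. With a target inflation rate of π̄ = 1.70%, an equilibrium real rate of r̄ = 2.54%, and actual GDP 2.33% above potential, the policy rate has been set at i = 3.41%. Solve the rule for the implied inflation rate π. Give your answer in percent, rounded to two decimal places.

Output 2.33% above potential → x = 2.33.
Collecting π: i = r̄ + (1 + 0.5) π − 0.5 π̄ + 1 x
1.5 π = 3.41 − 2.54 + 0.5 × 1.70 − 1 × 2.33 = -0.61
π = -0.61 / 1.5 = -0.41

-0.41%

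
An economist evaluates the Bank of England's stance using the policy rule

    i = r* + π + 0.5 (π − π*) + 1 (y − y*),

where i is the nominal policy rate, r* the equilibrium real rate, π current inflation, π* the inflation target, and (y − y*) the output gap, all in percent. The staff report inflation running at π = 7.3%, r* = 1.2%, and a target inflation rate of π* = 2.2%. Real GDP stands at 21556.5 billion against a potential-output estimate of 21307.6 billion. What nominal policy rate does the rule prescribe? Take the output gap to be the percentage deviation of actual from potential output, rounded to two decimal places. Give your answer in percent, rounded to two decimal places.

Output gap = 100 × (21556.5 − 21307.6) / 21307.6 = 1.17%.
i = 1.20 + 7.30 + 0.5 × (7.30 − 2.20) + 1 × 1.17
   = 1.20 + 7.3 + 2.55 + 1.17 = 12.22

12.22%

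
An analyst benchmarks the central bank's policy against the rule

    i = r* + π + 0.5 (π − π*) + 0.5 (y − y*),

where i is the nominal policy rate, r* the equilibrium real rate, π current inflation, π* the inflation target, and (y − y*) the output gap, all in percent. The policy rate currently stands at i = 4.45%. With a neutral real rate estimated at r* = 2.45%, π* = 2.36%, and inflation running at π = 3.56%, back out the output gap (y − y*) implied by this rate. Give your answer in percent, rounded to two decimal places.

-4.32%

0.5 (y − y*) = 4.45 − 2.45 − 3.56 − 0.5 × (3.56 − 2.36) = -2.16
(y − y*) = -2.16 / 0.5 = -4.32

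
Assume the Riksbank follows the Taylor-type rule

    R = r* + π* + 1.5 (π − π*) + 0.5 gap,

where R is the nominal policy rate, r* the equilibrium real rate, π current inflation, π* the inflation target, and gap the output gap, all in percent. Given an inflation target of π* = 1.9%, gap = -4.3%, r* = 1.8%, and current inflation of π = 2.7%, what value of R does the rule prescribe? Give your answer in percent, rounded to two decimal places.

R = 1.8 + 1.9 + 1.5 × (2.7 − 1.9) + 0.5 × (-4.3)
   = 1.8 + 1.9 + 1.2 − 2.15 = 2.75

2.75%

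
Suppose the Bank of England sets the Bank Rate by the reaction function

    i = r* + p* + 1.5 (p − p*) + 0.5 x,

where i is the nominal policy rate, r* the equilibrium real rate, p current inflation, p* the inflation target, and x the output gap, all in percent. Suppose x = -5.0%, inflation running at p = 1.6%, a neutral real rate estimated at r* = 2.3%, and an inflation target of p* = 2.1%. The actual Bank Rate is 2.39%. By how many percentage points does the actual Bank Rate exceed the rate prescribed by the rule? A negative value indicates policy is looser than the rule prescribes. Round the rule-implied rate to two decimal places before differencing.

1.24 pp

i = 2.3 + 2.1 + 1.5 × (1.6 − 2.1) + 0.5 × (-5.0)
   = 2.3 + 2.1 − 0.75 − 2.5 = 1.15
Deviation = 2.39 − 1.15 = 1.24 pp.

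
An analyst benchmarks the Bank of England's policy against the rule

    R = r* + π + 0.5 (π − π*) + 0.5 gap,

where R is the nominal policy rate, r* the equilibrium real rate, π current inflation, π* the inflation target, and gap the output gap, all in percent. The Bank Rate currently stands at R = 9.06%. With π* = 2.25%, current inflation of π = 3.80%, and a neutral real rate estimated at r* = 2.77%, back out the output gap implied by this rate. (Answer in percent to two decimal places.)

0.5 gap = 9.06 − 2.77 − 3.80 − 0.5 × (3.80 − 2.25) = 1.715
gap = 1.715 / 0.5 = 3.43

3.43%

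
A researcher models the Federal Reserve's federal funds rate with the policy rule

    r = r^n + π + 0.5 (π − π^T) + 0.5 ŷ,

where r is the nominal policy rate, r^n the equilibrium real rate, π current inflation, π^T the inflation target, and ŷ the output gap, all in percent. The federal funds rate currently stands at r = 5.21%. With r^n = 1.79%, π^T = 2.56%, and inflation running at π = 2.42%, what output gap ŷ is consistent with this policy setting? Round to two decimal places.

2.14%

0.5 ŷ = 5.21 − 1.79 − 2.42 − 0.5 × (2.42 − 2.56) = 1.07
ŷ = 1.07 / 0.5 = 2.14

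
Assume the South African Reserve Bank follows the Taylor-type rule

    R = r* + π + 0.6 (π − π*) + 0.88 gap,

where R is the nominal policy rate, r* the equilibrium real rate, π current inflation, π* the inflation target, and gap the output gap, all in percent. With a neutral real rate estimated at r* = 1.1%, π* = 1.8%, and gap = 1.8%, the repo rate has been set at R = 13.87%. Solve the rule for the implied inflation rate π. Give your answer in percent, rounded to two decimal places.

Collecting π: R = r* + (1 + 0.6) π − 0.6 π* + 0.88 gap
1.6 π = 13.87 − 1.1 + 0.6 × 1.8 − 0.88 × 1.8 = 12.266
π = 12.266 / 1.6 = 7.67

7.67%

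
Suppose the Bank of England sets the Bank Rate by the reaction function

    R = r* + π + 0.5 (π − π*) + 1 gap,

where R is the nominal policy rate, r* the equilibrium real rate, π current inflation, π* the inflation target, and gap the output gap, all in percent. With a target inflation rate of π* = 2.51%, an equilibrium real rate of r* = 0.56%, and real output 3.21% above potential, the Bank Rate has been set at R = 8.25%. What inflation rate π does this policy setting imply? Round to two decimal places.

Output 3.21% above potential → gap = 3.21.
Collecting π: R = r* + (1 + 0.5) π − 0.5 π* + 1 gap
1.5 π = 8.25 − 0.56 + 0.5 × 2.51 − 1 × 3.21 = 5.735
π = 5.735 / 1.5 = 3.82

3.82%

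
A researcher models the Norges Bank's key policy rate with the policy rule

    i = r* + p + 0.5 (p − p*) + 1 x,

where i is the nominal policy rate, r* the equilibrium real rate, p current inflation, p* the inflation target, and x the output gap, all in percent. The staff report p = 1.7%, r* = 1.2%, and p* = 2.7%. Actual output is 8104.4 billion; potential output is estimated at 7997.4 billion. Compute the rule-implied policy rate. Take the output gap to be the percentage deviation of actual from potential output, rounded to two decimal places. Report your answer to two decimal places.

3.74%

Output gap = 100 × (8104.4 − 7997.4) / 7997.4 = 1.34%.
i = 1.20 + 1.70 + 0.5 × (1.70 − 2.70) + 1 × 1.34
   = 1.20 + 1.7 − 0.5 + 1.34 = 3.74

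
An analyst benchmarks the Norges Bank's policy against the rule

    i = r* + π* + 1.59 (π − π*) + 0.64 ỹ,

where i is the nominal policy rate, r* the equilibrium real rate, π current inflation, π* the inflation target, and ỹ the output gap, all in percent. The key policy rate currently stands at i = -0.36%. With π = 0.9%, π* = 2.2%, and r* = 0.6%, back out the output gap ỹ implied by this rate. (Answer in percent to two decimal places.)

-1.71%

0.64 ỹ = -0.36 − 0.6 − 2.2 − 1.59 × (0.9 − 2.2) = -1.093
ỹ = -1.093 / 0.64 = -1.71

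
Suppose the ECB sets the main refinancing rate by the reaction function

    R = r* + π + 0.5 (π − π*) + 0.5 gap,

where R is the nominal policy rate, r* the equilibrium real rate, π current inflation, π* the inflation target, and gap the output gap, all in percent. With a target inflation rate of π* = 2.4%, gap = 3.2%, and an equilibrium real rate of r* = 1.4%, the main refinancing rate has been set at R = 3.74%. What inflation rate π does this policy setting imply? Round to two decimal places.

Collecting π: R = r* + (1 + 0.5) π − 0.5 π* + 0.5 gap
1.5 π = 3.74 − 1.4 + 0.5 × 2.4 − 0.5 × 3.2 = 1.94
π = 1.94 / 1.5 = 1.29

1.29%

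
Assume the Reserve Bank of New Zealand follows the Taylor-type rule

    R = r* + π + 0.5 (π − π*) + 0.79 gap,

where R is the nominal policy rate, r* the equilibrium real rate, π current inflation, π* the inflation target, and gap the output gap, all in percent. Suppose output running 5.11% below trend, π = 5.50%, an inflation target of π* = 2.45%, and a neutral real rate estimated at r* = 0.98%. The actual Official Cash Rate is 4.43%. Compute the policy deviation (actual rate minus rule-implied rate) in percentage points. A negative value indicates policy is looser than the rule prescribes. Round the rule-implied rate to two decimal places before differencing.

0.46 pp

Output 5.11% below potential → gap = -5.11.
R = 0.98 + 5.50 + 0.5 × (5.50 − 2.45) + 0.79 × (-5.11)
   = 0.98 + 5.5 + 1.525 − 4.0369 = 3.97
Deviation = 4.43 − 3.97 = 0.46 pp.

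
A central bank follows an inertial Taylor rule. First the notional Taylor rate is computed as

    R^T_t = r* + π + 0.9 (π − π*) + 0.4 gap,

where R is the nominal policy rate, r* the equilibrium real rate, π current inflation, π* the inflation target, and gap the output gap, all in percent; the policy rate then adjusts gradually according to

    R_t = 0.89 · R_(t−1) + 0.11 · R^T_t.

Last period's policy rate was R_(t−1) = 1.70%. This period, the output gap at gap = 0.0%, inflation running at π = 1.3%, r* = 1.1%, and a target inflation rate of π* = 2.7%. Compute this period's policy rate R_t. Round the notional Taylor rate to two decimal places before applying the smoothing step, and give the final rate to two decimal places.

1.64%

R^T_t = 1.1 + 1.3 + 0.9 × (1.3 − 2.7) + 0.4 × 0.0
   = 1.1 + 1.3 − 1.26 + 0 = 1.14
R_t = 0.89 × 1.70 + 0.11 × 1.14 = 1.513 + 0.1254 = 1.64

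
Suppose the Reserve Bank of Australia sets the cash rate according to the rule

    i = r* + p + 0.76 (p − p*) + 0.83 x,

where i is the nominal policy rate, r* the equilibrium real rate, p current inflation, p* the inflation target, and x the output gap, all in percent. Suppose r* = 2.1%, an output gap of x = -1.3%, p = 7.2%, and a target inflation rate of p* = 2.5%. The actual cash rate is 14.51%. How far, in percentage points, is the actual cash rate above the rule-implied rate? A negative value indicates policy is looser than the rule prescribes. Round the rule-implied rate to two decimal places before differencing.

i = 2.1 + 7.2 + 0.76 × (7.2 − 2.5) + 0.83 × (-1.3)
   = 2.1 + 7.2 + 3.572 − 1.079 = 11.79
Deviation = 14.51 − 11.79 = 2.72 pp.

2.72 pp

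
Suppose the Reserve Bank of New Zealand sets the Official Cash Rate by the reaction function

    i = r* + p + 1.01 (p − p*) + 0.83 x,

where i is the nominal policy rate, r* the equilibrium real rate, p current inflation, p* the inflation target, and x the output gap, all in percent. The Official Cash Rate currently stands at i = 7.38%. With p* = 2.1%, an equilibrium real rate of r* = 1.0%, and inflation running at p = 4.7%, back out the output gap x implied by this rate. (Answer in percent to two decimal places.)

-1.14%

0.83 x = 7.38 − 1.0 − 4.7 − 1.01 × (4.7 − 2.1) = -0.946
x = -0.946 / 0.83 = -1.14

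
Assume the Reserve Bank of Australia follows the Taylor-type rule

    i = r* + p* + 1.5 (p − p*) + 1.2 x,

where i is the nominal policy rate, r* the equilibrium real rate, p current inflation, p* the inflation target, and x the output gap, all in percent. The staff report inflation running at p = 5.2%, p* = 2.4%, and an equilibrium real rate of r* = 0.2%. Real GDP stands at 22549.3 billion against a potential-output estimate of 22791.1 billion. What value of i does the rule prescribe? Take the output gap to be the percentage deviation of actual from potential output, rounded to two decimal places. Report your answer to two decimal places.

Output gap = 100 × (22549.3 − 22791.1) / 22791.1 = -1.06%.
i = 0.20 + 2.40 + 1.5 × (5.20 − 2.40) + 1.2 × (-1.06)
   = 0.20 + 2.4 + 4.2 − 1.272 = 5.53

5.53%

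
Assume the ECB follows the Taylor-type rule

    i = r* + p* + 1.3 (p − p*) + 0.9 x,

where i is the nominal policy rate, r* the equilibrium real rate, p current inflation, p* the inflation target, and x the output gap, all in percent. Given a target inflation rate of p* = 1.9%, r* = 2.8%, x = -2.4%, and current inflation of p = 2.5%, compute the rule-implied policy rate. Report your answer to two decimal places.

3.32%

i = 2.8 + 1.9 + 1.3 × (2.5 − 1.9) + 0.9 × (-2.4)
   = 2.8 + 1.9 + 0.78 − 2.16 = 3.32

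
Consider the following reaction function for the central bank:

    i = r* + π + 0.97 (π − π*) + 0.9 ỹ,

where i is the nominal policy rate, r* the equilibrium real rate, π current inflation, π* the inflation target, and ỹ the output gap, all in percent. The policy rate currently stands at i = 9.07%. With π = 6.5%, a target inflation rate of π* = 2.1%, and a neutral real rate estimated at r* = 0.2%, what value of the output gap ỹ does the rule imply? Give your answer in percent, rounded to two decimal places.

-2.11%

0.9 ỹ = 9.07 − 0.2 − 6.5 − 0.97 × (6.5 − 2.1) = -1.898
ỹ = -1.898 / 0.9 = -2.11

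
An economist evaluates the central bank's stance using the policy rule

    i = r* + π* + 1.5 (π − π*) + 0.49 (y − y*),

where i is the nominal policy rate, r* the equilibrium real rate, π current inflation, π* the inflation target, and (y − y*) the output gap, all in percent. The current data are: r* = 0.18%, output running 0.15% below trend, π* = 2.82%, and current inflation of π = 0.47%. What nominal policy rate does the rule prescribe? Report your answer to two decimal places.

-0.60%

Output 0.15% below potential → (y − y*) = -0.15.
i = 0.18 + 2.82 + 1.5 × (0.47 − 2.82) + 0.49 × (-0.15)
   = 0.18 + 2.82 − 3.525 − 0.0735 = -0.60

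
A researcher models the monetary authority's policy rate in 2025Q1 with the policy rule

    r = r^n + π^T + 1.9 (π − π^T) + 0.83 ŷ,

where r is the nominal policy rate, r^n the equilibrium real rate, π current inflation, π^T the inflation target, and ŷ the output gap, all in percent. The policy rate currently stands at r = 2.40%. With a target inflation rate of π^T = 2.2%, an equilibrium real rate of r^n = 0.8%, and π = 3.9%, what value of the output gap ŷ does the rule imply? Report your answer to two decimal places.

0.83 ŷ = 2.40 − 0.8 − 2.2 − 1.9 × (3.9 − 2.2) = -3.83
ŷ = -3.83 / 0.83 = -4.61

-4.61%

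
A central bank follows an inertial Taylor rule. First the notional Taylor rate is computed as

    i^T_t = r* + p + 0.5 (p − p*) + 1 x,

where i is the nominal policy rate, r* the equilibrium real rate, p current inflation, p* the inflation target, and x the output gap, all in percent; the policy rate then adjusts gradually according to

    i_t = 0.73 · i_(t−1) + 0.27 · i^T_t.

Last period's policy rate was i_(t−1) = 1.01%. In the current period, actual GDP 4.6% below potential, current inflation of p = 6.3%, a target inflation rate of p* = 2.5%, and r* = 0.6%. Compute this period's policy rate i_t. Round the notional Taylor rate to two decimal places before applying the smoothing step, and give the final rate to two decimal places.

1.87%

Output 4.6% below potential → x = -4.6.
i^T_t = 0.6 + 6.3 + 0.5 × (6.3 − 2.5) + 1 × (-4.6)
   = 0.6 + 6.3 + 1.9 − 4.6 = 4.20
i_t = 0.73 × 1.01 + 0.27 × 4.20 = 0.7373 + 1.134 = 1.87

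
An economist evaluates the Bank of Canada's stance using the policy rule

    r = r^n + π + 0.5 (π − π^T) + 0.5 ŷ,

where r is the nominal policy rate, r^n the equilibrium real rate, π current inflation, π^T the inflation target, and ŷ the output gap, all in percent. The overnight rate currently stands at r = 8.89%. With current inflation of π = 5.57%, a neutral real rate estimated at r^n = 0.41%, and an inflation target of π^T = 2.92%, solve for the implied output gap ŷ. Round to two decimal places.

0.5 ŷ = 8.89 − 0.41 − 5.57 − 0.5 × (5.57 − 2.92) = 1.585
ŷ = 1.585 / 0.5 = 3.17

3.17%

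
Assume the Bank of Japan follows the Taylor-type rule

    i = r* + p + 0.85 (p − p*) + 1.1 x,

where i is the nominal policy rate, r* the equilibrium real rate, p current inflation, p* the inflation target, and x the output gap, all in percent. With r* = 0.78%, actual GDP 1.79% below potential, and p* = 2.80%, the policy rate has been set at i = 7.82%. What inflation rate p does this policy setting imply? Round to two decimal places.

Output 1.79% below potential → x = -1.79.
Collecting p: i = r* + (1 + 0.85) p − 0.85 p* + 1.1 x
1.85 p = 7.82 − 0.78 + 0.85 × 2.80 − 1.1 × (-1.79) = 11.389
p = 11.389 / 1.85 = 6.16

6.16%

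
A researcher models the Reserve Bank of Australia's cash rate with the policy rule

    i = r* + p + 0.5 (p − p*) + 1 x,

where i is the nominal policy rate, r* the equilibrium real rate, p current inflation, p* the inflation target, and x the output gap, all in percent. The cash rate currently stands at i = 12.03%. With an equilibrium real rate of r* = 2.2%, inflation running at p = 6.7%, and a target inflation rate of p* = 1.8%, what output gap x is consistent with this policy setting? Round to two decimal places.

1 x = 12.03 − 2.2 − 6.7 − 0.5 × (6.7 − 1.8) = 0.68
x = 0.68 / 1 = 0.68

0.68%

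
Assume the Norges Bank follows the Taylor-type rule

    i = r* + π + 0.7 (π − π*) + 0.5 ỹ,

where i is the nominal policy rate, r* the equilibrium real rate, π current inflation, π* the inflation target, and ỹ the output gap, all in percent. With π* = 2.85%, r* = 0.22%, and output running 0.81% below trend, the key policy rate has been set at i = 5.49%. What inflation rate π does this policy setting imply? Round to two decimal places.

4.51%

Output 0.81% below potential → ỹ = -0.81.
Collecting π: i = r* + (1 + 0.7) π − 0.7 π* + 0.5 ỹ
1.7 π = 5.49 − 0.22 + 0.7 × 2.85 − 0.5 × (-0.81) = 7.67
π = 7.67 / 1.7 = 4.51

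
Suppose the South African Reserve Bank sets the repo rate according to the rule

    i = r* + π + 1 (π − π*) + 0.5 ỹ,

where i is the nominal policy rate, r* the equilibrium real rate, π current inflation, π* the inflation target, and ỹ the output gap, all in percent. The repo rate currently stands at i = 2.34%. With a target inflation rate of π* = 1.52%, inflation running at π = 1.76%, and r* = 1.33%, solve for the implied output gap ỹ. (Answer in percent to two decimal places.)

0.5 ỹ = 2.34 − 1.33 − 1.76 − 1 × (1.76 − 1.52) = -0.99
ỹ = -0.99 / 0.5 = -1.98

-1.98%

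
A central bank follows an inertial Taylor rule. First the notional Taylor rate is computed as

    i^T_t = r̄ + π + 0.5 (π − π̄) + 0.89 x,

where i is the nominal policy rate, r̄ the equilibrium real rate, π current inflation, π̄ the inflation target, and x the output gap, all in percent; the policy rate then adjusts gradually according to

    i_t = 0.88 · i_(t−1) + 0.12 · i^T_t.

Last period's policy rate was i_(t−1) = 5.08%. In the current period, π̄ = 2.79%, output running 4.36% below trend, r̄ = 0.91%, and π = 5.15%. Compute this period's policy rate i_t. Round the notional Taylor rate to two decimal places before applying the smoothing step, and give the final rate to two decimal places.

4.87%

Output 4.36% below potential → x = -4.36.
i^T_t = 0.91 + 5.15 + 0.5 × (5.15 − 2.79) + 0.89 × (-4.36)
   = 0.91 + 5.15 + 1.18 − 3.8804 = 3.36
i_t = 0.88 × 5.08 + 0.12 × 3.36 = 4.4704 + 0.4032 = 4.87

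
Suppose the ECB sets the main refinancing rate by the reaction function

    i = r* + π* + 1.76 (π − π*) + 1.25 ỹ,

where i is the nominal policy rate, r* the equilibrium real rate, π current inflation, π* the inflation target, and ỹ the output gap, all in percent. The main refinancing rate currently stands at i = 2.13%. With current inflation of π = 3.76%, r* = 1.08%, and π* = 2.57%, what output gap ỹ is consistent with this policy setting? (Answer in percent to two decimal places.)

1.25 ỹ = 2.13 − 1.08 − 2.57 − 1.76 × (3.76 − 2.57) = -3.6144
ỹ = -3.6144 / 1.25 = -2.89

-2.89%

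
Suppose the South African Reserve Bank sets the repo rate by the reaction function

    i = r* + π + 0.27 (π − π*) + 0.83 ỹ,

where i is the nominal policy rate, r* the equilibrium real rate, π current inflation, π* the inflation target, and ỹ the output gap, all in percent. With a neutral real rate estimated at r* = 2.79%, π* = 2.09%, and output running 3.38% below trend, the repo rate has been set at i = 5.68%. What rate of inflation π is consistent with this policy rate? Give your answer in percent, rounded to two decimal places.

Output 3.38% below potential → ỹ = -3.38.
Collecting π: i = r* + (1 + 0.27) π − 0.27 π* + 0.83 ỹ
1.27 π = 5.68 − 2.79 + 0.27 × 2.09 − 0.83 × (-3.38) = 6.2597
π = 6.2597 / 1.27 = 4.93

4.93%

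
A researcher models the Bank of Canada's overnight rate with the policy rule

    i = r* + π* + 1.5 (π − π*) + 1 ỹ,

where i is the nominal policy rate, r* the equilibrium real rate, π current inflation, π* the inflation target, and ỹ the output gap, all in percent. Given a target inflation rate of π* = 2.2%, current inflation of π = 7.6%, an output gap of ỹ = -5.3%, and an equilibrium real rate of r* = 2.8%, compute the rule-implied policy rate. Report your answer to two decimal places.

7.80%

i = 2.8 + 2.2 + 1.5 × (7.6 − 2.2) + 1 × (-5.3)
   = 2.8 + 2.2 + 8.1 − 5.3 = 7.80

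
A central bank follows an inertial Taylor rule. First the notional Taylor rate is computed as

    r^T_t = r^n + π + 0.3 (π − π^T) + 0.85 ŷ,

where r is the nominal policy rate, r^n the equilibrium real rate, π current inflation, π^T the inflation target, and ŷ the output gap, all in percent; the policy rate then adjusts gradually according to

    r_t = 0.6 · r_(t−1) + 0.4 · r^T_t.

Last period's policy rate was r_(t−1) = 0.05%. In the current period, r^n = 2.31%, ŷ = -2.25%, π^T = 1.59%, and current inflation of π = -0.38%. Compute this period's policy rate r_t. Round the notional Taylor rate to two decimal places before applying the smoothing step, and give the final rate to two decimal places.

r^T_t = 2.31 + (-0.38) + 0.3 × (-0.38 − 1.59) + 0.85 × (-2.25)
   = 2.31 − 0.38 − 0.591 − 1.9125 = -0.57
r_t = 0.6 × 0.05 + 0.4 × (-0.57) = 0.03 − 0.228 = -0.20

-0.20%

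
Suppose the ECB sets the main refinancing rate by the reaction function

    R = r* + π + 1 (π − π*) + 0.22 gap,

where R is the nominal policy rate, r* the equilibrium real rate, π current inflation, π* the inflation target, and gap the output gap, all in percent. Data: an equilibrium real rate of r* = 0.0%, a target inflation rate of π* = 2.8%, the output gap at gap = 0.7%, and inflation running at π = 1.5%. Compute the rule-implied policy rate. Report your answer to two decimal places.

0.35%

R = 0.0 + 1.5 + 1 × (1.5 − 2.8) + 0.22 × 0.7
   = 0.0 + 1.5 − 1.3 + 0.154 = 0.35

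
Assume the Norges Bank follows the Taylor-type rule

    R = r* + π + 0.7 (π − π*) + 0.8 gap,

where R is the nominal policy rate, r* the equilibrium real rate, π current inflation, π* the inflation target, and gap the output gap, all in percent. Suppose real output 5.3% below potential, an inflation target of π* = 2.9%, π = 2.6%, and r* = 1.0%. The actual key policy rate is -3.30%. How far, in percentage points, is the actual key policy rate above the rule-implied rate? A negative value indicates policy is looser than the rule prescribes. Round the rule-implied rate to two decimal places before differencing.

-2.45 pp

Output 5.3% below potential → gap = -5.3.
R = 1.0 + 2.6 + 0.7 × (2.6 − 2.9) + 0.8 × (-5.3)
   = 1.0 + 2.6 − 0.21 − 4.24 = -0.85
Deviation = -3.30 − (-0.85) = -2.45 pp.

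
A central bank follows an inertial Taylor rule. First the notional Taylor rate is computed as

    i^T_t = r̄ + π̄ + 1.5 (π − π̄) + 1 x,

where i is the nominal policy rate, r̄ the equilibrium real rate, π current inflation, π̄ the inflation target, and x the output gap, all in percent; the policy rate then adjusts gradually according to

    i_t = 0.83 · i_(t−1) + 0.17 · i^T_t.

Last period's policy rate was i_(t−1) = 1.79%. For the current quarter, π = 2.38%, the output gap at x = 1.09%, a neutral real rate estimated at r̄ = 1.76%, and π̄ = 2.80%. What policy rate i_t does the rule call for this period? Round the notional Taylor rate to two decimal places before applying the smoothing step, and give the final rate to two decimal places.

i^T_t = 1.76 + 2.80 + 1.5 × (2.38 − 2.80) + 1 × 1.09
   = 1.76 + 2.8 − 0.63 + 1.09 = 5.02
i_t = 0.83 × 1.79 + 0.17 × 5.02 = 1.4857 + 0.8534 = 2.34

2.34%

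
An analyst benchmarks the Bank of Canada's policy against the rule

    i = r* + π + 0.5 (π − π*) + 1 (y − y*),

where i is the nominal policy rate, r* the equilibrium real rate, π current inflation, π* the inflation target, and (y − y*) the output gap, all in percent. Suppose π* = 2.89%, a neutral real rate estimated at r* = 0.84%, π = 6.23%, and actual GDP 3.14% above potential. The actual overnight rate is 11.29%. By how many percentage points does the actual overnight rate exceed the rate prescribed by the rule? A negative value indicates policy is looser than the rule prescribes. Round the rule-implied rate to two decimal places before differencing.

Output 3.14% above potential → (y − y*) = 3.14.
i = 0.84 + 6.23 + 0.5 × (6.23 − 2.89) + 1 × 3.14
   = 0.84 + 6.23 + 1.67 + 3.14 = 11.88
Deviation = 11.29 − 11.88 = -0.59 pp.

-0.59 pp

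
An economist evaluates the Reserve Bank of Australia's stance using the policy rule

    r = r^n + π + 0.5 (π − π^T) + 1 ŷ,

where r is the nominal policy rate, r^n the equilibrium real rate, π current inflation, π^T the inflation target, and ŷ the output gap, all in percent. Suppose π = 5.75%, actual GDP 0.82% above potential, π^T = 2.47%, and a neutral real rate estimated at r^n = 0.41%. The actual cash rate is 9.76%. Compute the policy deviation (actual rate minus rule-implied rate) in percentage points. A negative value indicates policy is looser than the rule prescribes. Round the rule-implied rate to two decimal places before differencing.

1.14 pp

Output 0.82% above potential → ŷ = 0.82.
r = 0.41 + 5.75 + 0.5 × (5.75 − 2.47) + 1 × 0.82
   = 0.41 + 5.75 + 1.64 + 0.82 = 8.62
Deviation = 9.76 − 8.62 = 1.14 pp.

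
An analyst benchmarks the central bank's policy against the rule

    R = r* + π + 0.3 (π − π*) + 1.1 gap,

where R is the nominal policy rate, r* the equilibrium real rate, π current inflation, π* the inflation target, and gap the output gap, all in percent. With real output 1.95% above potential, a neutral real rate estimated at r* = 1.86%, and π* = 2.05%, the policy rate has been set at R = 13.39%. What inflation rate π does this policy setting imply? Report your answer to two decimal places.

Output 1.95% above potential → gap = 1.95.
Collecting π: R = r* + (1 + 0.3) π − 0.3 π* + 1.1 gap
1.3 π = 13.39 − 1.86 + 0.3 × 2.05 − 1.1 × 1.95 = 10
π = 10 / 1.3 = 7.69

7.69%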